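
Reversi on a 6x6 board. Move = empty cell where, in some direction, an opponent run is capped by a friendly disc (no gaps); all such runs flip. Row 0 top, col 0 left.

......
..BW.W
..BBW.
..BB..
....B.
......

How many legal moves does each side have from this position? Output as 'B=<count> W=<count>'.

Answer: B=4 W=5

Derivation:
-- B to move --
(0,2): no bracket -> illegal
(0,3): flips 1 -> legal
(0,4): flips 1 -> legal
(0,5): no bracket -> illegal
(1,4): flips 1 -> legal
(2,5): flips 1 -> legal
(3,4): no bracket -> illegal
(3,5): no bracket -> illegal
B mobility = 4
-- W to move --
(0,1): no bracket -> illegal
(0,2): no bracket -> illegal
(0,3): no bracket -> illegal
(1,1): flips 1 -> legal
(1,4): no bracket -> illegal
(2,1): flips 2 -> legal
(3,1): flips 1 -> legal
(3,4): no bracket -> illegal
(3,5): no bracket -> illegal
(4,1): no bracket -> illegal
(4,2): flips 1 -> legal
(4,3): flips 2 -> legal
(4,5): no bracket -> illegal
(5,3): no bracket -> illegal
(5,4): no bracket -> illegal
(5,5): no bracket -> illegal
W mobility = 5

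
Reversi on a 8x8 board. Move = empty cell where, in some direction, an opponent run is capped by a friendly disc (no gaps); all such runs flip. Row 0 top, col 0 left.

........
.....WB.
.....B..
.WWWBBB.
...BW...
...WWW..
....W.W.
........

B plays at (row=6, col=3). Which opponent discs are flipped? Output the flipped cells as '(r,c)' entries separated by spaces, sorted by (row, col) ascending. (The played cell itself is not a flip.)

Answer: (5,3)

Derivation:
Dir NW: first cell '.' (not opp) -> no flip
Dir N: opp run (5,3) capped by B -> flip
Dir NE: opp run (5,4), next='.' -> no flip
Dir W: first cell '.' (not opp) -> no flip
Dir E: opp run (6,4), next='.' -> no flip
Dir SW: first cell '.' (not opp) -> no flip
Dir S: first cell '.' (not opp) -> no flip
Dir SE: first cell '.' (not opp) -> no flip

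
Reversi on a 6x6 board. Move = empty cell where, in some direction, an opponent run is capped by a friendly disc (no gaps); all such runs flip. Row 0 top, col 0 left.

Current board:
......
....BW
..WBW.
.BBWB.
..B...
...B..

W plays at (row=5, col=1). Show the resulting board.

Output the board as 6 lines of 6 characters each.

Answer: ......
....BW
..WBW.
.BBWB.
..W...
.W.B..

Derivation:
Place W at (5,1); scan 8 dirs for brackets.
Dir NW: first cell '.' (not opp) -> no flip
Dir N: first cell '.' (not opp) -> no flip
Dir NE: opp run (4,2) capped by W -> flip
Dir W: first cell '.' (not opp) -> no flip
Dir E: first cell '.' (not opp) -> no flip
Dir SW: edge -> no flip
Dir S: edge -> no flip
Dir SE: edge -> no flip
All flips: (4,2)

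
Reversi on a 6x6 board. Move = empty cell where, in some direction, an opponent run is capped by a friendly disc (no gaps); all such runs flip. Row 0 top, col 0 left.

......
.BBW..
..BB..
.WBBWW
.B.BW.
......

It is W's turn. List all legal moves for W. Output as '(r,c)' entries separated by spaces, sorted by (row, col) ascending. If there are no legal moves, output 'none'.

Answer: (0,0) (0,1) (1,0) (4,2) (5,1) (5,2) (5,3)

Derivation:
(0,0): flips 3 -> legal
(0,1): flips 2 -> legal
(0,2): no bracket -> illegal
(0,3): no bracket -> illegal
(1,0): flips 2 -> legal
(1,4): no bracket -> illegal
(2,0): no bracket -> illegal
(2,1): no bracket -> illegal
(2,4): no bracket -> illegal
(3,0): no bracket -> illegal
(4,0): no bracket -> illegal
(4,2): flips 1 -> legal
(5,0): no bracket -> illegal
(5,1): flips 1 -> legal
(5,2): flips 1 -> legal
(5,3): flips 3 -> legal
(5,4): no bracket -> illegal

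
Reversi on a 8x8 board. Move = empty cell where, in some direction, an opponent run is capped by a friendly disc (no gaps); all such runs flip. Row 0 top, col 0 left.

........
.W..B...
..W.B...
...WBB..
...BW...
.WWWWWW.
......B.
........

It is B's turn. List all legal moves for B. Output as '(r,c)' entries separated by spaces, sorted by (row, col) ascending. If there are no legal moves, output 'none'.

Answer: (0,0) (2,3) (3,2) (4,2) (4,5) (4,6) (6,1) (6,2) (6,3) (6,4) (6,5)

Derivation:
(0,0): flips 5 -> legal
(0,1): no bracket -> illegal
(0,2): no bracket -> illegal
(1,0): no bracket -> illegal
(1,2): no bracket -> illegal
(1,3): no bracket -> illegal
(2,0): no bracket -> illegal
(2,1): no bracket -> illegal
(2,3): flips 1 -> legal
(3,1): no bracket -> illegal
(3,2): flips 1 -> legal
(4,0): no bracket -> illegal
(4,1): no bracket -> illegal
(4,2): flips 1 -> legal
(4,5): flips 1 -> legal
(4,6): flips 1 -> legal
(4,7): no bracket -> illegal
(5,0): no bracket -> illegal
(5,7): no bracket -> illegal
(6,0): no bracket -> illegal
(6,1): flips 1 -> legal
(6,2): flips 2 -> legal
(6,3): flips 1 -> legal
(6,4): flips 2 -> legal
(6,5): flips 1 -> legal
(6,7): no bracket -> illegal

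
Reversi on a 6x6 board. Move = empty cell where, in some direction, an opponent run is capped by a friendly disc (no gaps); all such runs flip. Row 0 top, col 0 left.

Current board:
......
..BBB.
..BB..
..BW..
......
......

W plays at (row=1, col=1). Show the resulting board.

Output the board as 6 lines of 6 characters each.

Place W at (1,1); scan 8 dirs for brackets.
Dir NW: first cell '.' (not opp) -> no flip
Dir N: first cell '.' (not opp) -> no flip
Dir NE: first cell '.' (not opp) -> no flip
Dir W: first cell '.' (not opp) -> no flip
Dir E: opp run (1,2) (1,3) (1,4), next='.' -> no flip
Dir SW: first cell '.' (not opp) -> no flip
Dir S: first cell '.' (not opp) -> no flip
Dir SE: opp run (2,2) capped by W -> flip
All flips: (2,2)

Answer: ......
.WBBB.
..WB..
..BW..
......
......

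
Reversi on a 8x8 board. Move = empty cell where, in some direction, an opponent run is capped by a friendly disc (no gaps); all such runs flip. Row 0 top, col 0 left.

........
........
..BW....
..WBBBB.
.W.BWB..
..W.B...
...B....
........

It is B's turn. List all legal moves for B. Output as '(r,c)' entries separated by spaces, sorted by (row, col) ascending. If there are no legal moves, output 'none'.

Answer: (1,2) (1,3) (2,1) (2,4) (3,0) (3,1) (4,2) (5,3) (5,5) (6,1)

Derivation:
(1,2): flips 1 -> legal
(1,3): flips 1 -> legal
(1,4): no bracket -> illegal
(2,1): flips 1 -> legal
(2,4): flips 1 -> legal
(3,0): flips 2 -> legal
(3,1): flips 1 -> legal
(4,0): no bracket -> illegal
(4,2): flips 1 -> legal
(5,0): no bracket -> illegal
(5,1): no bracket -> illegal
(5,3): flips 1 -> legal
(5,5): flips 1 -> legal
(6,1): flips 1 -> legal
(6,2): no bracket -> illegal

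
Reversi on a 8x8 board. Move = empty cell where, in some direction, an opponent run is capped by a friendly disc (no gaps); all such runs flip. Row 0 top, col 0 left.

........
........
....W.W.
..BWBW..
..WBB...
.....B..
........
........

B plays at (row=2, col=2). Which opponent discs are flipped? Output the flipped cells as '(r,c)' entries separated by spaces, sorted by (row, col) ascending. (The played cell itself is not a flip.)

Dir NW: first cell '.' (not opp) -> no flip
Dir N: first cell '.' (not opp) -> no flip
Dir NE: first cell '.' (not opp) -> no flip
Dir W: first cell '.' (not opp) -> no flip
Dir E: first cell '.' (not opp) -> no flip
Dir SW: first cell '.' (not opp) -> no flip
Dir S: first cell 'B' (not opp) -> no flip
Dir SE: opp run (3,3) capped by B -> flip

Answer: (3,3)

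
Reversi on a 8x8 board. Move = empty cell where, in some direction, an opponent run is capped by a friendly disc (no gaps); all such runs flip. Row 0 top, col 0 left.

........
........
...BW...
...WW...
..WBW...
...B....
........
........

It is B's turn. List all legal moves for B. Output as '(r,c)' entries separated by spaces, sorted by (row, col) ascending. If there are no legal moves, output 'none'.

(1,3): no bracket -> illegal
(1,4): no bracket -> illegal
(1,5): no bracket -> illegal
(2,2): no bracket -> illegal
(2,5): flips 2 -> legal
(3,1): flips 1 -> legal
(3,2): no bracket -> illegal
(3,5): flips 1 -> legal
(4,1): flips 1 -> legal
(4,5): flips 2 -> legal
(5,1): no bracket -> illegal
(5,2): no bracket -> illegal
(5,4): no bracket -> illegal
(5,5): no bracket -> illegal

Answer: (2,5) (3,1) (3,5) (4,1) (4,5)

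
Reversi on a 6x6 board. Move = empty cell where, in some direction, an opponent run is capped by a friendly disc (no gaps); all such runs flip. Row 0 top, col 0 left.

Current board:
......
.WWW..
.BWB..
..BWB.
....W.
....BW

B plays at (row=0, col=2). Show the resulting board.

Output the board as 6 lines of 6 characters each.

Place B at (0,2); scan 8 dirs for brackets.
Dir NW: edge -> no flip
Dir N: edge -> no flip
Dir NE: edge -> no flip
Dir W: first cell '.' (not opp) -> no flip
Dir E: first cell '.' (not opp) -> no flip
Dir SW: opp run (1,1), next='.' -> no flip
Dir S: opp run (1,2) (2,2) capped by B -> flip
Dir SE: opp run (1,3), next='.' -> no flip
All flips: (1,2) (2,2)

Answer: ..B...
.WBW..
.BBB..
..BWB.
....W.
....BW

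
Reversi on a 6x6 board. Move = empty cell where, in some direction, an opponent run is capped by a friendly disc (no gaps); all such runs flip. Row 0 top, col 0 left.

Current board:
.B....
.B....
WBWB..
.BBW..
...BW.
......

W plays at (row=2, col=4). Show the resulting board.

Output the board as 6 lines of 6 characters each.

Answer: .B....
.B....
WBWWW.
.BBW..
...BW.
......

Derivation:
Place W at (2,4); scan 8 dirs for brackets.
Dir NW: first cell '.' (not opp) -> no flip
Dir N: first cell '.' (not opp) -> no flip
Dir NE: first cell '.' (not opp) -> no flip
Dir W: opp run (2,3) capped by W -> flip
Dir E: first cell '.' (not opp) -> no flip
Dir SW: first cell 'W' (not opp) -> no flip
Dir S: first cell '.' (not opp) -> no flip
Dir SE: first cell '.' (not opp) -> no flip
All flips: (2,3)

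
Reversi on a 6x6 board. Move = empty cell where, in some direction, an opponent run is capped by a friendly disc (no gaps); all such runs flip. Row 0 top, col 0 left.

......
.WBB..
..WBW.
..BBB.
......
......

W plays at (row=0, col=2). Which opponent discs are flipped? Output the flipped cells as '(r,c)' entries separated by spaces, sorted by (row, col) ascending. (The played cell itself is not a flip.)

Dir NW: edge -> no flip
Dir N: edge -> no flip
Dir NE: edge -> no flip
Dir W: first cell '.' (not opp) -> no flip
Dir E: first cell '.' (not opp) -> no flip
Dir SW: first cell 'W' (not opp) -> no flip
Dir S: opp run (1,2) capped by W -> flip
Dir SE: opp run (1,3) capped by W -> flip

Answer: (1,2) (1,3)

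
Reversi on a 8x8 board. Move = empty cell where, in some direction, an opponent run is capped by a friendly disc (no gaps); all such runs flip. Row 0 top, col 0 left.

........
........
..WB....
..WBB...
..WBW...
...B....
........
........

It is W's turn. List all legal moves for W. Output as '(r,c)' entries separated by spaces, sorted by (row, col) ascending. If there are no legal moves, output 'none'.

(1,2): no bracket -> illegal
(1,3): no bracket -> illegal
(1,4): flips 1 -> legal
(2,4): flips 3 -> legal
(2,5): no bracket -> illegal
(3,5): flips 2 -> legal
(4,5): no bracket -> illegal
(5,2): no bracket -> illegal
(5,4): flips 1 -> legal
(6,2): flips 1 -> legal
(6,3): no bracket -> illegal
(6,4): flips 1 -> legal

Answer: (1,4) (2,4) (3,5) (5,4) (6,2) (6,4)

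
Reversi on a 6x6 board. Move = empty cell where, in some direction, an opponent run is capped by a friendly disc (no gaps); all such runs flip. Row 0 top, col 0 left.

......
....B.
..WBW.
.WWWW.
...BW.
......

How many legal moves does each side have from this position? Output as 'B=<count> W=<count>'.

Answer: B=5 W=8

Derivation:
-- B to move --
(1,1): no bracket -> illegal
(1,2): no bracket -> illegal
(1,3): no bracket -> illegal
(1,5): no bracket -> illegal
(2,0): no bracket -> illegal
(2,1): flips 2 -> legal
(2,5): flips 2 -> legal
(3,0): no bracket -> illegal
(3,5): no bracket -> illegal
(4,0): no bracket -> illegal
(4,1): flips 1 -> legal
(4,2): no bracket -> illegal
(4,5): flips 2 -> legal
(5,3): no bracket -> illegal
(5,4): flips 3 -> legal
(5,5): no bracket -> illegal
B mobility = 5
-- W to move --
(0,3): no bracket -> illegal
(0,4): flips 1 -> legal
(0,5): flips 2 -> legal
(1,2): flips 1 -> legal
(1,3): flips 1 -> legal
(1,5): no bracket -> illegal
(2,5): no bracket -> illegal
(4,2): flips 1 -> legal
(5,2): flips 1 -> legal
(5,3): flips 1 -> legal
(5,4): flips 1 -> legal
W mobility = 8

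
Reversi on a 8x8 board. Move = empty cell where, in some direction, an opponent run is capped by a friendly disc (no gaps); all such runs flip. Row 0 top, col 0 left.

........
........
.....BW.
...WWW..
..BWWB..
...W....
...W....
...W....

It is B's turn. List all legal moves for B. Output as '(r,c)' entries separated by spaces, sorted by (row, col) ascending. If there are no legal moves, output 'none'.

(1,5): no bracket -> illegal
(1,6): no bracket -> illegal
(1,7): no bracket -> illegal
(2,2): no bracket -> illegal
(2,3): flips 1 -> legal
(2,4): flips 1 -> legal
(2,7): flips 1 -> legal
(3,2): no bracket -> illegal
(3,6): no bracket -> illegal
(3,7): no bracket -> illegal
(4,6): no bracket -> illegal
(5,2): flips 2 -> legal
(5,4): no bracket -> illegal
(5,5): no bracket -> illegal
(6,2): no bracket -> illegal
(6,4): flips 1 -> legal
(7,2): no bracket -> illegal
(7,4): no bracket -> illegal

Answer: (2,3) (2,4) (2,7) (5,2) (6,4)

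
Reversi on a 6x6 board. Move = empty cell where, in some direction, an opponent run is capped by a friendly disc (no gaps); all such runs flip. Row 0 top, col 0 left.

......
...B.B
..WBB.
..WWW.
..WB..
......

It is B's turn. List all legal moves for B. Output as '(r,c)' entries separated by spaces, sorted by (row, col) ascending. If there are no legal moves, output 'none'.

Answer: (2,1) (2,5) (3,1) (4,1) (4,4) (4,5) (5,1)

Derivation:
(1,1): no bracket -> illegal
(1,2): no bracket -> illegal
(2,1): flips 2 -> legal
(2,5): flips 1 -> legal
(3,1): flips 1 -> legal
(3,5): no bracket -> illegal
(4,1): flips 2 -> legal
(4,4): flips 1 -> legal
(4,5): flips 1 -> legal
(5,1): flips 2 -> legal
(5,2): no bracket -> illegal
(5,3): no bracket -> illegal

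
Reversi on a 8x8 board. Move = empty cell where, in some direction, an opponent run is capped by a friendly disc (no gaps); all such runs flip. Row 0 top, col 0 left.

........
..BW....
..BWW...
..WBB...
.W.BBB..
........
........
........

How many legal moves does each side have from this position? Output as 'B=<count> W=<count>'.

-- B to move --
(0,2): no bracket -> illegal
(0,3): flips 2 -> legal
(0,4): flips 1 -> legal
(1,4): flips 2 -> legal
(1,5): flips 1 -> legal
(2,1): flips 1 -> legal
(2,5): flips 2 -> legal
(3,0): no bracket -> illegal
(3,1): flips 1 -> legal
(3,5): no bracket -> illegal
(4,0): no bracket -> illegal
(4,2): flips 1 -> legal
(5,0): no bracket -> illegal
(5,1): no bracket -> illegal
(5,2): no bracket -> illegal
B mobility = 8
-- W to move --
(0,1): flips 1 -> legal
(0,2): flips 2 -> legal
(0,3): no bracket -> illegal
(1,1): flips 1 -> legal
(2,1): flips 1 -> legal
(2,5): no bracket -> illegal
(3,1): flips 1 -> legal
(3,5): flips 2 -> legal
(3,6): no bracket -> illegal
(4,2): flips 1 -> legal
(4,6): no bracket -> illegal
(5,2): no bracket -> illegal
(5,3): flips 2 -> legal
(5,4): flips 3 -> legal
(5,5): no bracket -> illegal
(5,6): flips 2 -> legal
W mobility = 10

Answer: B=8 W=10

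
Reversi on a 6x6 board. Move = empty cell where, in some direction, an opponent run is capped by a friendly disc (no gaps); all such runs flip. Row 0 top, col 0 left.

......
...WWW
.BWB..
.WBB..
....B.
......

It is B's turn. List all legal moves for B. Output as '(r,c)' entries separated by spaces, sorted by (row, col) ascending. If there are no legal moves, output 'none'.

(0,2): no bracket -> illegal
(0,3): flips 1 -> legal
(0,4): no bracket -> illegal
(0,5): flips 1 -> legal
(1,1): flips 1 -> legal
(1,2): flips 1 -> legal
(2,0): no bracket -> illegal
(2,4): no bracket -> illegal
(2,5): no bracket -> illegal
(3,0): flips 1 -> legal
(4,0): no bracket -> illegal
(4,1): flips 1 -> legal
(4,2): no bracket -> illegal

Answer: (0,3) (0,5) (1,1) (1,2) (3,0) (4,1)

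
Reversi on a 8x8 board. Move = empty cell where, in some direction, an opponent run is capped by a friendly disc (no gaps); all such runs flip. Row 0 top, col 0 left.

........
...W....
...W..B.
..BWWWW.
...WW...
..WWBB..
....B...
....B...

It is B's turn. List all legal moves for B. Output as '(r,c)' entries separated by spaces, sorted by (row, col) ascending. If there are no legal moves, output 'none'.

(0,2): no bracket -> illegal
(0,3): no bracket -> illegal
(0,4): no bracket -> illegal
(1,2): no bracket -> illegal
(1,4): flips 1 -> legal
(2,2): flips 2 -> legal
(2,4): flips 2 -> legal
(2,5): no bracket -> illegal
(2,7): no bracket -> illegal
(3,7): flips 4 -> legal
(4,1): no bracket -> illegal
(4,2): flips 1 -> legal
(4,5): no bracket -> illegal
(4,6): flips 1 -> legal
(4,7): no bracket -> illegal
(5,1): flips 2 -> legal
(6,1): no bracket -> illegal
(6,2): flips 3 -> legal
(6,3): no bracket -> illegal

Answer: (1,4) (2,2) (2,4) (3,7) (4,2) (4,6) (5,1) (6,2)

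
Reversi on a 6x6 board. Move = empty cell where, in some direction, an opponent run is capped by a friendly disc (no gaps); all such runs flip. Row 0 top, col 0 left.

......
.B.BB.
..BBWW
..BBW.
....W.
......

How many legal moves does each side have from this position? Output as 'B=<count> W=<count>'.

Answer: B=5 W=8

Derivation:
-- B to move --
(1,5): flips 1 -> legal
(3,5): flips 2 -> legal
(4,3): no bracket -> illegal
(4,5): flips 1 -> legal
(5,3): no bracket -> illegal
(5,4): flips 3 -> legal
(5,5): flips 1 -> legal
B mobility = 5
-- W to move --
(0,0): flips 3 -> legal
(0,1): no bracket -> illegal
(0,2): flips 1 -> legal
(0,3): flips 1 -> legal
(0,4): flips 1 -> legal
(0,5): no bracket -> illegal
(1,0): no bracket -> illegal
(1,2): flips 1 -> legal
(1,5): no bracket -> illegal
(2,0): no bracket -> illegal
(2,1): flips 2 -> legal
(3,1): flips 2 -> legal
(4,1): no bracket -> illegal
(4,2): flips 1 -> legal
(4,3): no bracket -> illegal
W mobility = 8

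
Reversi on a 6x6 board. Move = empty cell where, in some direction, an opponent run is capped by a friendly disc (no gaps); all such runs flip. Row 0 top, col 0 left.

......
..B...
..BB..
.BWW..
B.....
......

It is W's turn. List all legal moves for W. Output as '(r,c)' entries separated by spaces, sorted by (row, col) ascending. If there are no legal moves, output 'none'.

(0,1): no bracket -> illegal
(0,2): flips 2 -> legal
(0,3): no bracket -> illegal
(1,1): flips 1 -> legal
(1,3): flips 1 -> legal
(1,4): flips 1 -> legal
(2,0): no bracket -> illegal
(2,1): no bracket -> illegal
(2,4): no bracket -> illegal
(3,0): flips 1 -> legal
(3,4): no bracket -> illegal
(4,1): no bracket -> illegal
(4,2): no bracket -> illegal
(5,0): no bracket -> illegal
(5,1): no bracket -> illegal

Answer: (0,2) (1,1) (1,3) (1,4) (3,0)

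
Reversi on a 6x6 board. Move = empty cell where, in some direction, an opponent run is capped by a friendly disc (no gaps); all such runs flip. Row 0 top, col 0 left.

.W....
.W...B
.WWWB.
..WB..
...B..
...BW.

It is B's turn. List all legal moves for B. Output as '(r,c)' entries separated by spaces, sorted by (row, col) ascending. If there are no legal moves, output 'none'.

Answer: (0,0) (1,0) (1,3) (2,0) (3,1) (5,5)

Derivation:
(0,0): flips 2 -> legal
(0,2): no bracket -> illegal
(1,0): flips 2 -> legal
(1,2): no bracket -> illegal
(1,3): flips 1 -> legal
(1,4): no bracket -> illegal
(2,0): flips 3 -> legal
(3,0): no bracket -> illegal
(3,1): flips 1 -> legal
(3,4): no bracket -> illegal
(4,1): no bracket -> illegal
(4,2): no bracket -> illegal
(4,4): no bracket -> illegal
(4,5): no bracket -> illegal
(5,5): flips 1 -> legal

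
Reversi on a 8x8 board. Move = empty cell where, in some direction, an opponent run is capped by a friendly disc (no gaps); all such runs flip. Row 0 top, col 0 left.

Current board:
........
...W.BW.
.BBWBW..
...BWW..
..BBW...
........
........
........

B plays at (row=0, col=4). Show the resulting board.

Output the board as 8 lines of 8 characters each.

Place B at (0,4); scan 8 dirs for brackets.
Dir NW: edge -> no flip
Dir N: edge -> no flip
Dir NE: edge -> no flip
Dir W: first cell '.' (not opp) -> no flip
Dir E: first cell '.' (not opp) -> no flip
Dir SW: opp run (1,3) capped by B -> flip
Dir S: first cell '.' (not opp) -> no flip
Dir SE: first cell 'B' (not opp) -> no flip
All flips: (1,3)

Answer: ....B...
...B.BW.
.BBWBW..
...BWW..
..BBW...
........
........
........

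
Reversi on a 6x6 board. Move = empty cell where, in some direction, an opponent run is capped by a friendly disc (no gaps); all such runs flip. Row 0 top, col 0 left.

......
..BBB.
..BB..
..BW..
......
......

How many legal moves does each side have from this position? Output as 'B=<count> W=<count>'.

-- B to move --
(2,4): no bracket -> illegal
(3,4): flips 1 -> legal
(4,2): no bracket -> illegal
(4,3): flips 1 -> legal
(4,4): flips 1 -> legal
B mobility = 3
-- W to move --
(0,1): no bracket -> illegal
(0,2): no bracket -> illegal
(0,3): flips 2 -> legal
(0,4): no bracket -> illegal
(0,5): no bracket -> illegal
(1,1): flips 1 -> legal
(1,5): no bracket -> illegal
(2,1): no bracket -> illegal
(2,4): no bracket -> illegal
(2,5): no bracket -> illegal
(3,1): flips 1 -> legal
(3,4): no bracket -> illegal
(4,1): no bracket -> illegal
(4,2): no bracket -> illegal
(4,3): no bracket -> illegal
W mobility = 3

Answer: B=3 W=3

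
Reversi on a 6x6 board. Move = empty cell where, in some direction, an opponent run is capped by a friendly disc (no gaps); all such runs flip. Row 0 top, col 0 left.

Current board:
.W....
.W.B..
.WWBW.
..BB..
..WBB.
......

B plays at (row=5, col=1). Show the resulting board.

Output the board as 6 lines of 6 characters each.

Answer: .W....
.W.B..
.WWBW.
..BB..
..BBB.
.B....

Derivation:
Place B at (5,1); scan 8 dirs for brackets.
Dir NW: first cell '.' (not opp) -> no flip
Dir N: first cell '.' (not opp) -> no flip
Dir NE: opp run (4,2) capped by B -> flip
Dir W: first cell '.' (not opp) -> no flip
Dir E: first cell '.' (not opp) -> no flip
Dir SW: edge -> no flip
Dir S: edge -> no flip
Dir SE: edge -> no flip
All flips: (4,2)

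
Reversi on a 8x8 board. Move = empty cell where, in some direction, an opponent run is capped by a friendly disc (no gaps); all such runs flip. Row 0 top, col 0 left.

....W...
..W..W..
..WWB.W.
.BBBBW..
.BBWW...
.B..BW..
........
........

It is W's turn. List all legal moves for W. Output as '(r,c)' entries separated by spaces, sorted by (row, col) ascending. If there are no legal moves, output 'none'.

(1,3): flips 1 -> legal
(1,4): flips 2 -> legal
(2,0): no bracket -> illegal
(2,1): flips 1 -> legal
(2,5): flips 2 -> legal
(3,0): flips 4 -> legal
(4,0): flips 3 -> legal
(4,5): flips 1 -> legal
(5,0): flips 2 -> legal
(5,2): flips 2 -> legal
(5,3): flips 1 -> legal
(6,0): flips 4 -> legal
(6,1): no bracket -> illegal
(6,2): no bracket -> illegal
(6,3): no bracket -> illegal
(6,4): flips 1 -> legal
(6,5): flips 1 -> legal

Answer: (1,3) (1,4) (2,1) (2,5) (3,0) (4,0) (4,5) (5,0) (5,2) (5,3) (6,0) (6,4) (6,5)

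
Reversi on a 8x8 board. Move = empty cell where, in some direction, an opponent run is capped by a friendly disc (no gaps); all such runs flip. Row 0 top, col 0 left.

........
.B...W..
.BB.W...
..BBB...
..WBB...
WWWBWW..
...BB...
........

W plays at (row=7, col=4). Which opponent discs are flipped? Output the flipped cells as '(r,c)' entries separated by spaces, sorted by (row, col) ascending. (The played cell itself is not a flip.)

Answer: (6,3) (6,4)

Derivation:
Dir NW: opp run (6,3) capped by W -> flip
Dir N: opp run (6,4) capped by W -> flip
Dir NE: first cell '.' (not opp) -> no flip
Dir W: first cell '.' (not opp) -> no flip
Dir E: first cell '.' (not opp) -> no flip
Dir SW: edge -> no flip
Dir S: edge -> no flip
Dir SE: edge -> no flip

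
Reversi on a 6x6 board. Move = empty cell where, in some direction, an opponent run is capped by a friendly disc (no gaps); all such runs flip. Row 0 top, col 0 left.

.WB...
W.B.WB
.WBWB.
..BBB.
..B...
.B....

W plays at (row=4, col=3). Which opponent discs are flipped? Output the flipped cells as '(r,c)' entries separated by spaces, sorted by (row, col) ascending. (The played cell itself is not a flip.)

Dir NW: opp run (3,2) capped by W -> flip
Dir N: opp run (3,3) capped by W -> flip
Dir NE: opp run (3,4), next='.' -> no flip
Dir W: opp run (4,2), next='.' -> no flip
Dir E: first cell '.' (not opp) -> no flip
Dir SW: first cell '.' (not opp) -> no flip
Dir S: first cell '.' (not opp) -> no flip
Dir SE: first cell '.' (not opp) -> no flip

Answer: (3,2) (3,3)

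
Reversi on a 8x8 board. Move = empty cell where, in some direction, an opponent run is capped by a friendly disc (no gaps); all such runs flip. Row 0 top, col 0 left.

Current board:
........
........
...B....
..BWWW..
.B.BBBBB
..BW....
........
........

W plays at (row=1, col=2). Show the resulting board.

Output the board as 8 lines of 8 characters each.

Answer: ........
..W.....
...W....
..BWWW..
.B.BBBBB
..BW....
........
........

Derivation:
Place W at (1,2); scan 8 dirs for brackets.
Dir NW: first cell '.' (not opp) -> no flip
Dir N: first cell '.' (not opp) -> no flip
Dir NE: first cell '.' (not opp) -> no flip
Dir W: first cell '.' (not opp) -> no flip
Dir E: first cell '.' (not opp) -> no flip
Dir SW: first cell '.' (not opp) -> no flip
Dir S: first cell '.' (not opp) -> no flip
Dir SE: opp run (2,3) capped by W -> flip
All flips: (2,3)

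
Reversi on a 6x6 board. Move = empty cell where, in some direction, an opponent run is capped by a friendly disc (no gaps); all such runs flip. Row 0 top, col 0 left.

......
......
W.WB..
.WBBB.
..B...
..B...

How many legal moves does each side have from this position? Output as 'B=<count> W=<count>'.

Answer: B=4 W=4

Derivation:
-- B to move --
(1,0): no bracket -> illegal
(1,1): flips 1 -> legal
(1,2): flips 1 -> legal
(1,3): no bracket -> illegal
(2,1): flips 1 -> legal
(3,0): flips 1 -> legal
(4,0): no bracket -> illegal
(4,1): no bracket -> illegal
B mobility = 4
-- W to move --
(1,2): no bracket -> illegal
(1,3): no bracket -> illegal
(1,4): no bracket -> illegal
(2,1): no bracket -> illegal
(2,4): flips 1 -> legal
(2,5): no bracket -> illegal
(3,5): flips 3 -> legal
(4,1): no bracket -> illegal
(4,3): no bracket -> illegal
(4,4): flips 1 -> legal
(4,5): no bracket -> illegal
(5,1): no bracket -> illegal
(5,3): flips 1 -> legal
W mobility = 4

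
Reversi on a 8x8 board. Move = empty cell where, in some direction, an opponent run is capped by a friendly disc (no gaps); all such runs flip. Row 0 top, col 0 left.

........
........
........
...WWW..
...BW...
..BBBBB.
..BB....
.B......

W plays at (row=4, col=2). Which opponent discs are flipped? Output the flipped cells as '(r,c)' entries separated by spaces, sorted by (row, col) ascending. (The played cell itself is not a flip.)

Answer: (4,3)

Derivation:
Dir NW: first cell '.' (not opp) -> no flip
Dir N: first cell '.' (not opp) -> no flip
Dir NE: first cell 'W' (not opp) -> no flip
Dir W: first cell '.' (not opp) -> no flip
Dir E: opp run (4,3) capped by W -> flip
Dir SW: first cell '.' (not opp) -> no flip
Dir S: opp run (5,2) (6,2), next='.' -> no flip
Dir SE: opp run (5,3), next='.' -> no flip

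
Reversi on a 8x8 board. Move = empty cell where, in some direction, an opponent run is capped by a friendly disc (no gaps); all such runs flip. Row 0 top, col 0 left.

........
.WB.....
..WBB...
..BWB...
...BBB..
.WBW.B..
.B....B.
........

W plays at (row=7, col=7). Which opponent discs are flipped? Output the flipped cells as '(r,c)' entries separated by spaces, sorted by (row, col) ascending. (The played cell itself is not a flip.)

Dir NW: opp run (6,6) (5,5) (4,4) capped by W -> flip
Dir N: first cell '.' (not opp) -> no flip
Dir NE: edge -> no flip
Dir W: first cell '.' (not opp) -> no flip
Dir E: edge -> no flip
Dir SW: edge -> no flip
Dir S: edge -> no flip
Dir SE: edge -> no flip

Answer: (4,4) (5,5) (6,6)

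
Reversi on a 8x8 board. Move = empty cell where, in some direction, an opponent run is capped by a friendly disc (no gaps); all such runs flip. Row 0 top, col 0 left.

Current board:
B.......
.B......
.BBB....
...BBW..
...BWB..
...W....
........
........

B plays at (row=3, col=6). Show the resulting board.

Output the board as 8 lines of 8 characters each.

Place B at (3,6); scan 8 dirs for brackets.
Dir NW: first cell '.' (not opp) -> no flip
Dir N: first cell '.' (not opp) -> no flip
Dir NE: first cell '.' (not opp) -> no flip
Dir W: opp run (3,5) capped by B -> flip
Dir E: first cell '.' (not opp) -> no flip
Dir SW: first cell 'B' (not opp) -> no flip
Dir S: first cell '.' (not opp) -> no flip
Dir SE: first cell '.' (not opp) -> no flip
All flips: (3,5)

Answer: B.......
.B......
.BBB....
...BBBB.
...BWB..
...W....
........
........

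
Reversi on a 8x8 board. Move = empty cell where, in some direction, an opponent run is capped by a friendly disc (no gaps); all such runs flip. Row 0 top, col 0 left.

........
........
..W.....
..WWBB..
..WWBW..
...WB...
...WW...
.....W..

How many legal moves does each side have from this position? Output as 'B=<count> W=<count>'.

-- B to move --
(1,1): flips 2 -> legal
(1,2): no bracket -> illegal
(1,3): no bracket -> illegal
(2,1): flips 2 -> legal
(2,3): no bracket -> illegal
(2,4): no bracket -> illegal
(3,1): flips 2 -> legal
(3,6): flips 1 -> legal
(4,1): flips 2 -> legal
(4,6): flips 1 -> legal
(5,1): no bracket -> illegal
(5,2): flips 2 -> legal
(5,5): flips 1 -> legal
(5,6): flips 1 -> legal
(6,2): flips 1 -> legal
(6,5): no bracket -> illegal
(6,6): no bracket -> illegal
(7,2): flips 1 -> legal
(7,3): no bracket -> illegal
(7,4): flips 1 -> legal
(7,6): no bracket -> illegal
B mobility = 12
-- W to move --
(2,3): flips 1 -> legal
(2,4): flips 3 -> legal
(2,5): flips 2 -> legal
(2,6): flips 2 -> legal
(3,6): flips 2 -> legal
(4,6): no bracket -> illegal
(5,5): flips 2 -> legal
(6,5): flips 1 -> legal
W mobility = 7

Answer: B=12 W=7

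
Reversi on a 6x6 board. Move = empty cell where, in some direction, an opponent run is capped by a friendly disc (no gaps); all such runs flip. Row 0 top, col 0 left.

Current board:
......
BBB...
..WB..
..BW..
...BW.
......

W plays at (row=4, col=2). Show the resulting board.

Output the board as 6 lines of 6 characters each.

Place W at (4,2); scan 8 dirs for brackets.
Dir NW: first cell '.' (not opp) -> no flip
Dir N: opp run (3,2) capped by W -> flip
Dir NE: first cell 'W' (not opp) -> no flip
Dir W: first cell '.' (not opp) -> no flip
Dir E: opp run (4,3) capped by W -> flip
Dir SW: first cell '.' (not opp) -> no flip
Dir S: first cell '.' (not opp) -> no flip
Dir SE: first cell '.' (not opp) -> no flip
All flips: (3,2) (4,3)

Answer: ......
BBB...
..WB..
..WW..
..WWW.
......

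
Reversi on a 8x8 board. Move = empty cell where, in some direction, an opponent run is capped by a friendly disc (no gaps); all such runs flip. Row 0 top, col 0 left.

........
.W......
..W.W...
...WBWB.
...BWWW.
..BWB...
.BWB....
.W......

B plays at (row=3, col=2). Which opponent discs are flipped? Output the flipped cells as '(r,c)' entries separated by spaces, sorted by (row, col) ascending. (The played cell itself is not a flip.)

Answer: (3,3)

Derivation:
Dir NW: first cell '.' (not opp) -> no flip
Dir N: opp run (2,2), next='.' -> no flip
Dir NE: first cell '.' (not opp) -> no flip
Dir W: first cell '.' (not opp) -> no flip
Dir E: opp run (3,3) capped by B -> flip
Dir SW: first cell '.' (not opp) -> no flip
Dir S: first cell '.' (not opp) -> no flip
Dir SE: first cell 'B' (not opp) -> no flip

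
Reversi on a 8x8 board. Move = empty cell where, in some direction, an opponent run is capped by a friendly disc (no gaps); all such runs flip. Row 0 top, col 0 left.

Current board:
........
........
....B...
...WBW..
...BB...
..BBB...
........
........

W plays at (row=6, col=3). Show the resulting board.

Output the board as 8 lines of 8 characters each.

Place W at (6,3); scan 8 dirs for brackets.
Dir NW: opp run (5,2), next='.' -> no flip
Dir N: opp run (5,3) (4,3) capped by W -> flip
Dir NE: opp run (5,4), next='.' -> no flip
Dir W: first cell '.' (not opp) -> no flip
Dir E: first cell '.' (not opp) -> no flip
Dir SW: first cell '.' (not opp) -> no flip
Dir S: first cell '.' (not opp) -> no flip
Dir SE: first cell '.' (not opp) -> no flip
All flips: (4,3) (5,3)

Answer: ........
........
....B...
...WBW..
...WB...
..BWB...
...W....
........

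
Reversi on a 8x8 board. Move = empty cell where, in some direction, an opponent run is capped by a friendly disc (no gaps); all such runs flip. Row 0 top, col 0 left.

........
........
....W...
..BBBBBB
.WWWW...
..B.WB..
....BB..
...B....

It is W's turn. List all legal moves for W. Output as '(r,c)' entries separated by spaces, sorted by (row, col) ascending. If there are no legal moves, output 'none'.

Answer: (2,1) (2,2) (2,3) (2,5) (2,6) (4,6) (5,6) (6,1) (6,2) (6,3) (6,6) (7,4) (7,6)

Derivation:
(2,1): flips 1 -> legal
(2,2): flips 2 -> legal
(2,3): flips 2 -> legal
(2,5): flips 1 -> legal
(2,6): flips 1 -> legal
(2,7): no bracket -> illegal
(3,1): no bracket -> illegal
(4,5): no bracket -> illegal
(4,6): flips 1 -> legal
(4,7): no bracket -> illegal
(5,1): no bracket -> illegal
(5,3): no bracket -> illegal
(5,6): flips 1 -> legal
(6,1): flips 1 -> legal
(6,2): flips 1 -> legal
(6,3): flips 1 -> legal
(6,6): flips 1 -> legal
(7,2): no bracket -> illegal
(7,4): flips 1 -> legal
(7,5): no bracket -> illegal
(7,6): flips 1 -> legal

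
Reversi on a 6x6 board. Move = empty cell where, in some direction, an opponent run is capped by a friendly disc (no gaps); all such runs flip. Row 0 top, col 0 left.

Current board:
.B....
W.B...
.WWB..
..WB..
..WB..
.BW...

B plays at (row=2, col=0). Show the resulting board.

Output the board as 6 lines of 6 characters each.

Place B at (2,0); scan 8 dirs for brackets.
Dir NW: edge -> no flip
Dir N: opp run (1,0), next='.' -> no flip
Dir NE: first cell '.' (not opp) -> no flip
Dir W: edge -> no flip
Dir E: opp run (2,1) (2,2) capped by B -> flip
Dir SW: edge -> no flip
Dir S: first cell '.' (not opp) -> no flip
Dir SE: first cell '.' (not opp) -> no flip
All flips: (2,1) (2,2)

Answer: .B....
W.B...
BBBB..
..WB..
..WB..
.BW...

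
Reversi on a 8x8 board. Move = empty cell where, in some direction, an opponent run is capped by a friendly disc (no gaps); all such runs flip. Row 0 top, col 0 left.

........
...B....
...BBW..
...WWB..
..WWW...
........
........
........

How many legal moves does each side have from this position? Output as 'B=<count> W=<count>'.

-- B to move --
(1,4): no bracket -> illegal
(1,5): flips 1 -> legal
(1,6): no bracket -> illegal
(2,2): no bracket -> illegal
(2,6): flips 1 -> legal
(3,1): no bracket -> illegal
(3,2): flips 2 -> legal
(3,6): no bracket -> illegal
(4,1): no bracket -> illegal
(4,5): flips 1 -> legal
(5,1): flips 2 -> legal
(5,2): no bracket -> illegal
(5,3): flips 3 -> legal
(5,4): flips 2 -> legal
(5,5): no bracket -> illegal
B mobility = 7
-- W to move --
(0,2): no bracket -> illegal
(0,3): flips 2 -> legal
(0,4): no bracket -> illegal
(1,2): flips 1 -> legal
(1,4): flips 1 -> legal
(1,5): flips 1 -> legal
(2,2): flips 2 -> legal
(2,6): flips 1 -> legal
(3,2): no bracket -> illegal
(3,6): flips 1 -> legal
(4,5): flips 1 -> legal
(4,6): no bracket -> illegal
W mobility = 8

Answer: B=7 W=8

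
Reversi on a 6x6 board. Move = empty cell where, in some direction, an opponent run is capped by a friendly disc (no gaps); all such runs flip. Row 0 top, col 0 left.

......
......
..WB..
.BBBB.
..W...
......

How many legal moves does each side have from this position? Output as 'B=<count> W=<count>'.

-- B to move --
(1,1): flips 1 -> legal
(1,2): flips 1 -> legal
(1,3): flips 1 -> legal
(2,1): flips 1 -> legal
(4,1): no bracket -> illegal
(4,3): no bracket -> illegal
(5,1): flips 1 -> legal
(5,2): flips 1 -> legal
(5,3): flips 1 -> legal
B mobility = 7
-- W to move --
(1,2): no bracket -> illegal
(1,3): no bracket -> illegal
(1,4): no bracket -> illegal
(2,0): flips 1 -> legal
(2,1): no bracket -> illegal
(2,4): flips 2 -> legal
(2,5): no bracket -> illegal
(3,0): no bracket -> illegal
(3,5): no bracket -> illegal
(4,0): flips 1 -> legal
(4,1): no bracket -> illegal
(4,3): no bracket -> illegal
(4,4): flips 1 -> legal
(4,5): no bracket -> illegal
W mobility = 4

Answer: B=7 W=4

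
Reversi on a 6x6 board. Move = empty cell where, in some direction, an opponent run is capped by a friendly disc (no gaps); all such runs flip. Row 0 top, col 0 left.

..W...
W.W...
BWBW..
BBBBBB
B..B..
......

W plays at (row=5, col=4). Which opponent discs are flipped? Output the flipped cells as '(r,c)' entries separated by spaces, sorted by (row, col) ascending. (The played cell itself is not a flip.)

Answer: (3,2) (4,3)

Derivation:
Dir NW: opp run (4,3) (3,2) capped by W -> flip
Dir N: first cell '.' (not opp) -> no flip
Dir NE: first cell '.' (not opp) -> no flip
Dir W: first cell '.' (not opp) -> no flip
Dir E: first cell '.' (not opp) -> no flip
Dir SW: edge -> no flip
Dir S: edge -> no flip
Dir SE: edge -> no flip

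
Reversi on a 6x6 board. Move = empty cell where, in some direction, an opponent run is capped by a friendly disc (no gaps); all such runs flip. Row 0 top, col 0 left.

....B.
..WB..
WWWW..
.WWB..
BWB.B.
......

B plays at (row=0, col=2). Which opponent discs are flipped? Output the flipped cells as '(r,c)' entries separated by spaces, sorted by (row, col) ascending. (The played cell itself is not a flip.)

Answer: (1,2) (2,2) (3,2)

Derivation:
Dir NW: edge -> no flip
Dir N: edge -> no flip
Dir NE: edge -> no flip
Dir W: first cell '.' (not opp) -> no flip
Dir E: first cell '.' (not opp) -> no flip
Dir SW: first cell '.' (not opp) -> no flip
Dir S: opp run (1,2) (2,2) (3,2) capped by B -> flip
Dir SE: first cell 'B' (not opp) -> no flip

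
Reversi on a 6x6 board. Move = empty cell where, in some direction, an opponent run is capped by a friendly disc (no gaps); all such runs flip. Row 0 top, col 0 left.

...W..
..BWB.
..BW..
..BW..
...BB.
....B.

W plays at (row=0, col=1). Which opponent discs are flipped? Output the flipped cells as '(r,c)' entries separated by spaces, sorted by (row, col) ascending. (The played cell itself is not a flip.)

Dir NW: edge -> no flip
Dir N: edge -> no flip
Dir NE: edge -> no flip
Dir W: first cell '.' (not opp) -> no flip
Dir E: first cell '.' (not opp) -> no flip
Dir SW: first cell '.' (not opp) -> no flip
Dir S: first cell '.' (not opp) -> no flip
Dir SE: opp run (1,2) capped by W -> flip

Answer: (1,2)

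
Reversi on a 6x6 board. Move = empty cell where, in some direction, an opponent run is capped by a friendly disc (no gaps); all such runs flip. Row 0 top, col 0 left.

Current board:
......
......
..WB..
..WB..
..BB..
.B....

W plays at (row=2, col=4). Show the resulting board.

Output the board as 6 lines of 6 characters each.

Place W at (2,4); scan 8 dirs for brackets.
Dir NW: first cell '.' (not opp) -> no flip
Dir N: first cell '.' (not opp) -> no flip
Dir NE: first cell '.' (not opp) -> no flip
Dir W: opp run (2,3) capped by W -> flip
Dir E: first cell '.' (not opp) -> no flip
Dir SW: opp run (3,3) (4,2) (5,1), next=edge -> no flip
Dir S: first cell '.' (not opp) -> no flip
Dir SE: first cell '.' (not opp) -> no flip
All flips: (2,3)

Answer: ......
......
..WWW.
..WB..
..BB..
.B....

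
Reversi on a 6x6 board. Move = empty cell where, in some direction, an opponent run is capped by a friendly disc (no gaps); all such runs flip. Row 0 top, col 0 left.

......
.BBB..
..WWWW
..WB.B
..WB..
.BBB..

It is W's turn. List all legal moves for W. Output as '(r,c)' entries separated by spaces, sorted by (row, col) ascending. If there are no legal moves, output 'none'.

(0,0): flips 1 -> legal
(0,1): flips 1 -> legal
(0,2): flips 2 -> legal
(0,3): flips 1 -> legal
(0,4): flips 1 -> legal
(1,0): no bracket -> illegal
(1,4): no bracket -> illegal
(2,0): no bracket -> illegal
(2,1): no bracket -> illegal
(3,4): flips 1 -> legal
(4,0): no bracket -> illegal
(4,1): no bracket -> illegal
(4,4): flips 2 -> legal
(4,5): flips 1 -> legal
(5,0): no bracket -> illegal
(5,4): flips 1 -> legal

Answer: (0,0) (0,1) (0,2) (0,3) (0,4) (3,4) (4,4) (4,5) (5,4)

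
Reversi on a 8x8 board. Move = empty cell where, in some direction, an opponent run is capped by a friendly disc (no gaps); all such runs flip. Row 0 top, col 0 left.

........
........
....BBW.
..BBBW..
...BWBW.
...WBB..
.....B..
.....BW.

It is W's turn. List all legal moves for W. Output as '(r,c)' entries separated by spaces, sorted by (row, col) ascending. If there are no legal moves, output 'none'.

Answer: (1,3) (1,4) (1,5) (2,1) (2,2) (2,3) (3,1) (4,2) (5,6) (6,4) (6,6) (7,4)

Derivation:
(1,3): flips 1 -> legal
(1,4): flips 2 -> legal
(1,5): flips 1 -> legal
(1,6): no bracket -> illegal
(2,1): flips 4 -> legal
(2,2): flips 1 -> legal
(2,3): flips 4 -> legal
(3,1): flips 3 -> legal
(3,6): no bracket -> illegal
(4,1): no bracket -> illegal
(4,2): flips 1 -> legal
(5,2): no bracket -> illegal
(5,6): flips 2 -> legal
(6,3): no bracket -> illegal
(6,4): flips 2 -> legal
(6,6): flips 1 -> legal
(7,4): flips 1 -> legal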